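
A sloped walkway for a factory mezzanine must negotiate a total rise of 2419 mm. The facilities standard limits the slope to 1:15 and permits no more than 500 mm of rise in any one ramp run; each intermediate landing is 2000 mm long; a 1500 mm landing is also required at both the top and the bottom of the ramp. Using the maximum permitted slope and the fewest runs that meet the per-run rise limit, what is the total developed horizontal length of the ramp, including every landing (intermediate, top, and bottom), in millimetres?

2419 / 500 = 4.84, so 5 ramp runs are needed. That means 4 intermediate landings.
Ramp run (horizontal) at 1:15: 2419 × 15 = 36285 mm.
Intermediate landings: 4 × 2000 = 8000 mm.
Top and bottom landings: 2 × 1500 = 3000 mm.
Total = 36285 + 8000 + 3000 = 47285 mm.

47285 mm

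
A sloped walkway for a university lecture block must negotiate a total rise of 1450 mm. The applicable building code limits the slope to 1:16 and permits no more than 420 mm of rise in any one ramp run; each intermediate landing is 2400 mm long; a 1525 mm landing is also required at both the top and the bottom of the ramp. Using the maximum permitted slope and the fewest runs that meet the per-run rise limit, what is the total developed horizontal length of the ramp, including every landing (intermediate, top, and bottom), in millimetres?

33450 mm

1450 / 420 = 3.452 → round up to 4 ramp runs. That means 3 intermediate landings.
Ramp run (horizontal) at 1:16: 1450 × 16 = 23200 mm.
3 intermediate landings contribute 3 × 2400 = 7200 mm.
Top and bottom landings: 2 × 1525 = 3050 mm.
Total = 23200 + 7200 + 3050 = 33450 mm.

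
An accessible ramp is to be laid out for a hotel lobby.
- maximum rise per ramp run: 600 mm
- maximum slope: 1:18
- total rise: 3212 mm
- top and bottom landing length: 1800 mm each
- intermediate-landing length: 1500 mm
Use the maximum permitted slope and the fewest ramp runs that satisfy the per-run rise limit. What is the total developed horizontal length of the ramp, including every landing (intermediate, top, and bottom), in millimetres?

68916 mm

At most 600 each: 3212/600 = 5.35, giving 6 ramp runs. That means 5 intermediate landings.
Ramp run (horizontal) at 1:18: 3212 × 18 = 57816 mm.
5 intermediate landings contribute 5 × 1500 = 7500 mm.
Top and bottom landings: 2 × 1800 = 3600 mm.
Total = 57816 + 7500 + 3600 = 68916 mm.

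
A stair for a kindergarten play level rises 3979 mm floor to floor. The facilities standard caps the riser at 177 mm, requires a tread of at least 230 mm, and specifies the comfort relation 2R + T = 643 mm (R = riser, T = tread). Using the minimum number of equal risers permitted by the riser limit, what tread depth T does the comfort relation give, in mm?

297 mm

3979 / 177 = 22.480 → round up to 23 risers.
Riser R = 3979 / 23 = 173 mm, within the 177 mm limit.
From 2R + T = 643: T = 643 − 346 = 297 mm.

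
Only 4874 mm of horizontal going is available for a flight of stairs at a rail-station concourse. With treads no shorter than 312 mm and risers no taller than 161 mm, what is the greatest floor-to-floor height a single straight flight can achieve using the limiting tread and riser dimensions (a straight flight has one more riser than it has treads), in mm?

2576 mm

Treads that fit: ⌊4874 / 312⌋ = 15.
Risers = treads + 1 = 16.
Maximum height = 16 × 161 = 2576 mm.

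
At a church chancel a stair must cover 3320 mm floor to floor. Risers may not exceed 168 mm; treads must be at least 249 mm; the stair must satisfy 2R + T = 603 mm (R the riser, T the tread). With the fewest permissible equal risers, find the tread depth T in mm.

3320 / 168 = 19.76, so 20 risers are needed.
Each riser is 3320/20 = 166 mm (≤ 168 mm).
Tread T = 603 − 2 × 166 = 271 mm (≥ 249 mm).

271 mm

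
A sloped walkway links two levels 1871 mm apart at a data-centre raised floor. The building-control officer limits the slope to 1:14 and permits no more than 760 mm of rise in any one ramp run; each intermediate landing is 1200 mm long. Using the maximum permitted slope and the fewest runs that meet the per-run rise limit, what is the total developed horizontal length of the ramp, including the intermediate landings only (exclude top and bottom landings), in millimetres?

28594 mm

⌈1871/760⌉ = 3 ramp runs. That means 2 intermediate landings.
Horizontal run for 1871 mm of rise at 1:14 is 1871 × 14 = 26194 mm.
Intermediate landings: 2 × 1200 = 2400 mm.
Developed length = 26194 + 2400 = 28594 mm.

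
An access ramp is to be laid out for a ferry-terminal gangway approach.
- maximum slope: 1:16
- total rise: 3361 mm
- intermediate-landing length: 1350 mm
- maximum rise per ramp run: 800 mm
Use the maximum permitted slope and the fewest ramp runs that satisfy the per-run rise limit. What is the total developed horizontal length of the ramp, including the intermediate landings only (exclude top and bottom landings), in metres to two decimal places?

59.18 m

At most 800 each: 3361/800 = 4.20, giving 5 ramp runs. That means 4 intermediate landings.
Horizontal run for 3361 mm of rise at 1:16 is 3361 × 16 = 53776 mm.
Intermediate landings: 4 × 1350 = 5400 mm.
Total developed length = 53776 + 5400 = 59176 mm.
= 59.18 m.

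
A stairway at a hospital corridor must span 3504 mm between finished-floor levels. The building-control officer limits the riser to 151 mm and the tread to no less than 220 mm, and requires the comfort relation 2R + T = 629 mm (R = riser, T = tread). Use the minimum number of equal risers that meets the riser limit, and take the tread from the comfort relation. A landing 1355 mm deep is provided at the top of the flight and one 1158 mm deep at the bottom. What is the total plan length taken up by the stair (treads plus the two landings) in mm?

10264 mm

⌈3504/151⌉ = 24 risers.
Riser R = 3504 / 24 = 146 mm, within the 151 mm limit.
T = 629 − 2·146 = 337 mm, which satisfies the 220 mm minimum.
24 risers give 23 treads; going = 23 × 337 = 7751 mm.
Enclosure = 7751 + 1355 + 1158 = 10264 mm.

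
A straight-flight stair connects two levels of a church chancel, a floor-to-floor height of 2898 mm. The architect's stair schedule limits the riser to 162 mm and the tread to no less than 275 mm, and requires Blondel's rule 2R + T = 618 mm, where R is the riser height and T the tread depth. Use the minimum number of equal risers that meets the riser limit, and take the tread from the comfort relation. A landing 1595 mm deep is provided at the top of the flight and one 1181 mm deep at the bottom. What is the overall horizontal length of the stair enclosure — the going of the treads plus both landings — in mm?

⌈2898/162⌉ = 18 risers.
Riser R = 2898 / 18 = 161 mm, within the 162 mm limit.
From 2R + T = 618: T = 618 − 322 = 296 mm.
Treads = 18 − 1 = 17; going = 17 × 296 = 5032 mm.
Add landings: 5032 + 1595 + 1181 = 7808 mm.

7808 mm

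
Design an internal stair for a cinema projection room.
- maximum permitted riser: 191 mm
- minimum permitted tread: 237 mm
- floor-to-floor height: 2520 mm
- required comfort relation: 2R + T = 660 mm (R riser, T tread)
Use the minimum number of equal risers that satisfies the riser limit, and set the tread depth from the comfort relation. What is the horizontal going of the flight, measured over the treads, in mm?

3900 mm

2520 / 191 = 13.194 → round up to 14 risers.
R = 2520 ÷ 14 = 180 mm.
Tread T = 660 − 2 × 180 = 300 mm (≥ 237 mm).
Going = (14 − 1) × 300 = 3900 mm.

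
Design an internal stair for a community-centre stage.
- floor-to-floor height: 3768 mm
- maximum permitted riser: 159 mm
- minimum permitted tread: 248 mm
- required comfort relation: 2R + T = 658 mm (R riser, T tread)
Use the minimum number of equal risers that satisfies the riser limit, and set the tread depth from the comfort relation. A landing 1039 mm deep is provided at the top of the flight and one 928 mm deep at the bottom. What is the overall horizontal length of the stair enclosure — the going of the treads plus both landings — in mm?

At most 159 each: 3768/159 = 23.70, giving 24 risers.
Riser R = 3768 / 24 = 157 mm, within the 159 mm limit.
Tread T = 658 − 2 × 157 = 344 mm (≥ 248 mm).
24 risers give 23 treads; going = 23 × 344 = 7912 mm.
Enclosure = 7912 + 1039 + 928 = 9879 mm.

9879 mm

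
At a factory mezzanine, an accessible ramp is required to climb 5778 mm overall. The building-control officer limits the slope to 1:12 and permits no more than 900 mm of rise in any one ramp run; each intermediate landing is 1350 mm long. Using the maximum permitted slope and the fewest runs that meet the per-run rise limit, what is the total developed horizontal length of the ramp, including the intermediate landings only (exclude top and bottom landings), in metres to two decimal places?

⌈5778/900⌉ = 7 ramp runs. That means 6 intermediate landings.
Ramp run (horizontal) at 1:12: 5778 × 12 = 69336 mm.
6 intermediate landings contribute 6 × 1350 = 8100 mm.
Developed length = 69336 + 8100 = 77436 mm.
= 77.44 m.

77.44 m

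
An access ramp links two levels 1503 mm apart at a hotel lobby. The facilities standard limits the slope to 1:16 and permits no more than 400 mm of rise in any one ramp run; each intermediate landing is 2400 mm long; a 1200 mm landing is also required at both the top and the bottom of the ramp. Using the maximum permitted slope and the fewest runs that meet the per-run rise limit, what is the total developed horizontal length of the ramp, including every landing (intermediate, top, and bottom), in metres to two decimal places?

⌈1503/400⌉ = 4 ramp runs. That means 3 intermediate landings.
Ramp run (horizontal) at 1:16: 1503 × 16 = 24048 mm.
Intermediate landings: 3 × 2400 = 7200 mm.
Top and bottom landings: 2 × 1200 = 2400 mm.
Total = 24048 + 7200 + 2400 = 33648 mm.
= 33.65 m.

33.65 m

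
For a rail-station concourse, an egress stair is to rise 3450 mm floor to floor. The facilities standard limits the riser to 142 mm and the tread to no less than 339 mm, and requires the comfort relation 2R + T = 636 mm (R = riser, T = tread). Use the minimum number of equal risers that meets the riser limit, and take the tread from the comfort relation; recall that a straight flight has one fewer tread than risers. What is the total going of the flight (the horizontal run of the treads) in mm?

At most 142 each: 3450/142 = 24.30, giving 25 risers.
Each riser is 3450/25 = 138 mm (≤ 142 mm).
T = 636 − 2·138 = 360 mm, which satisfies the 339 mm minimum.
25 risers give 24 treads; going = 24 × 360 = 8640 mm.

8640 mm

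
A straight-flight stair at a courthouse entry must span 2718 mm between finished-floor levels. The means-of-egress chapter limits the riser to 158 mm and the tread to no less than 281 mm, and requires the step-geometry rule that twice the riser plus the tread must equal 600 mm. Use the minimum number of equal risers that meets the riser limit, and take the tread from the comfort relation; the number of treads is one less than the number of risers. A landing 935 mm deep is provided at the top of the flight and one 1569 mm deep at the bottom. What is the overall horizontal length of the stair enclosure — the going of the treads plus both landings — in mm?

⌈2718/158⌉ = 18 risers.
Each riser is 2718/18 = 151 mm (≤ 158 mm).
From 2R + T = 600: T = 600 − 302 = 298 mm.
Going = (18 − 1) × 298 = 5066 mm.
Add landings: 5066 + 935 + 1569 = 7570 mm.

7570 mm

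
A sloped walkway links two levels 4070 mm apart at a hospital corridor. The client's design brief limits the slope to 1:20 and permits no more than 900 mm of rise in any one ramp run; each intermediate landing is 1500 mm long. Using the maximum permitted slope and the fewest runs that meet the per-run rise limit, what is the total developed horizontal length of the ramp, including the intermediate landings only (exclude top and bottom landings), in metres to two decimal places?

4070 / 900 = 4.522 → round up to 5 ramp runs. That means 4 intermediate landings.
Horizontal run for 4070 mm of rise at 1:20 is 4070 × 20 = 81400 mm.
4 intermediate landings contribute 4 × 1500 = 6000 mm.
Total developed length = 81400 + 6000 = 87400 mm.
= 87.40 m.

87.40 m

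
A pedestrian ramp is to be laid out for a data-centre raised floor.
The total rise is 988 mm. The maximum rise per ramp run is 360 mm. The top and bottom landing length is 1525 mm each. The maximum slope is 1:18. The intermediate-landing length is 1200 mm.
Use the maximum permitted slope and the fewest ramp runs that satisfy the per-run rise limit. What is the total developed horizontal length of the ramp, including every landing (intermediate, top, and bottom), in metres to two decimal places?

23.23 m

⌈988/360⌉ = 3 ramp runs. That means 2 intermediate landings.
Horizontal run for 988 mm of rise at 1:18 is 988 × 18 = 17784 mm.
2 intermediate landings contribute 2 × 1200 = 2400 mm.
Top and bottom landings: 2 × 1525 = 3050 mm.
Total = 17784 + 2400 + 3050 = 23234 mm.
= 23.23 m.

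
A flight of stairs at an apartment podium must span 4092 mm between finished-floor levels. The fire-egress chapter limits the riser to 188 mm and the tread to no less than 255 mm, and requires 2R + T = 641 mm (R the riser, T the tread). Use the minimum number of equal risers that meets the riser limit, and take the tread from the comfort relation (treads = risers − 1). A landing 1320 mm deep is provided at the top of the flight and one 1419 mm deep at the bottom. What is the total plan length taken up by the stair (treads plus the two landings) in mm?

4092 / 188 = 21.766 → round up to 22 risers.
R = 4092 ÷ 22 = 186 mm.
T = 641 − 2·186 = 269 mm, which satisfies the 255 mm minimum.
22 risers give 21 treads; going = 21 × 269 = 5649 mm.
Enclosure = 5649 + 1320 + 1419 = 8388 mm.

8388 mm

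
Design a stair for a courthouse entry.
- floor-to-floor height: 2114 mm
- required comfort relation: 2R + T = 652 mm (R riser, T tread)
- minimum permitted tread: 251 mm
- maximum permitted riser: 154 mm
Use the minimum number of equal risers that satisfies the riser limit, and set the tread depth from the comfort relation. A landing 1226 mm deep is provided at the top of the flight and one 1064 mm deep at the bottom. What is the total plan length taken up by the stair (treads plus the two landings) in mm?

6840 mm

2114 / 154 = 13.727 → round up to 14 risers.
Riser R = 2114 / 14 = 151 mm, within the 154 mm limit.
From 2R + T = 652: T = 652 − 302 = 350 mm.
Going = (14 − 1) × 350 = 4550 mm.
Enclosure = 4550 + 1226 + 1064 = 6840 mm.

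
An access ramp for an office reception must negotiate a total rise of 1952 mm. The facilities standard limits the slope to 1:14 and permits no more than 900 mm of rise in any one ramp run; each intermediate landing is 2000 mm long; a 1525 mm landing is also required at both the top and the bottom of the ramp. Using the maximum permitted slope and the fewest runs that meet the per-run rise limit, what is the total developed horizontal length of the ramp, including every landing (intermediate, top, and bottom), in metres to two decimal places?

1952 / 900 = 2.17, so 3 ramp runs are needed. That means 2 intermediate landings.
Horizontal run for 1952 mm of rise at 1:14 is 1952 × 14 = 27328 mm.
2 intermediate landings contribute 2 × 2000 = 4000 mm.
Top and bottom landings: 2 × 1525 = 3050 mm.
Total = 27328 + 4000 + 3050 = 34378 mm.
= 34.38 m.

34.38 m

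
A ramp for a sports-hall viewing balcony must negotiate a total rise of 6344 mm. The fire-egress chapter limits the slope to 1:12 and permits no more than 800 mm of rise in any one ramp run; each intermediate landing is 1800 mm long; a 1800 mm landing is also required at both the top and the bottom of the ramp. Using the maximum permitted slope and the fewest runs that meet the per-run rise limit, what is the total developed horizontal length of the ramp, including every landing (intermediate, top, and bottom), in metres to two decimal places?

6344 / 800 = 7.93, so 8 ramp runs are needed. That means 7 intermediate landings.
Horizontal run for 6344 mm of rise at 1:12 is 6344 × 12 = 76128 mm.
Intermediate landings: 7 × 1800 = 12600 mm.
Top and bottom landings: 2 × 1800 = 3600 mm.
Total = 76128 + 12600 + 3600 = 92328 mm.
= 92.33 m.

92.33 m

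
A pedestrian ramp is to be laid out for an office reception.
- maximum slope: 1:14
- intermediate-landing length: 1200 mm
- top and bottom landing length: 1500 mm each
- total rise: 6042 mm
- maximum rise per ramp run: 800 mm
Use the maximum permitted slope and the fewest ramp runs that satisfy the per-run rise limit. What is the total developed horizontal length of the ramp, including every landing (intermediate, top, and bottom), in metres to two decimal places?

95.99 m

6042 / 800 = 7.55, so 8 ramp runs are needed. That means 7 intermediate landings.
Horizontal run for 6042 mm of rise at 1:14 is 6042 × 14 = 84588 mm.
Intermediate landings: 7 × 1200 = 8400 mm.
Top and bottom landings: 2 × 1500 = 3000 mm.
Total = 84588 + 8400 + 3000 = 95988 mm.
= 95.99 m.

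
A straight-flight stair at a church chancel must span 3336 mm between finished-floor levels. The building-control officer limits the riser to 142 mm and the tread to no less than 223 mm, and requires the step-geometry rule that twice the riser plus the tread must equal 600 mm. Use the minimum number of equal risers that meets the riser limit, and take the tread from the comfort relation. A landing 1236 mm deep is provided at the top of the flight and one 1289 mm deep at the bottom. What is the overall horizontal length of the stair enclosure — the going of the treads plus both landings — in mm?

⌈3336/142⌉ = 24 risers.
R = 3336 ÷ 24 = 139 mm.
Tread T = 600 − 2 × 139 = 322 mm (≥ 223 mm).
24 risers give 23 treads; going = 23 × 322 = 7406 mm.
Enclosure = 7406 + 1236 + 1289 = 9931 mm.

9931 mm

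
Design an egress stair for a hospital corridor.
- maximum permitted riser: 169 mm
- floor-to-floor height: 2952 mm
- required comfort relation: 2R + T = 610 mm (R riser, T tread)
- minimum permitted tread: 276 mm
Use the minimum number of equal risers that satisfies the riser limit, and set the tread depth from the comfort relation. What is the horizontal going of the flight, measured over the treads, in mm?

4794 mm

2952 / 169 = 17.47, so 18 risers are needed.
Riser R = 2952 / 18 = 164 mm, within the 169 mm limit.
From 2R + T = 610: T = 610 − 328 = 282 mm.
Treads = 18 − 1 = 17; going = 17 × 282 = 4794 mm.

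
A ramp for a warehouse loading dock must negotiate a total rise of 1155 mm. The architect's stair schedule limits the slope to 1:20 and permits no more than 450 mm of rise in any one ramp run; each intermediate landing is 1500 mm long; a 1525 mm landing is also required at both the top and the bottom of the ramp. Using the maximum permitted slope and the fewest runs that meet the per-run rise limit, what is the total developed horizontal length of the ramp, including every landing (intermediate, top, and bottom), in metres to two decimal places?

29.15 m

1155 / 450 = 2.57, so 3 ramp runs are needed. That means 2 intermediate landings.
Horizontal run for 1155 mm of rise at 1:20 is 1155 × 20 = 23100 mm.
2 intermediate landings contribute 2 × 1500 = 3000 mm.
Top and bottom landings: 2 × 1525 = 3050 mm.
Total = 23100 + 3000 + 3050 = 29150 mm.
= 29.15 m.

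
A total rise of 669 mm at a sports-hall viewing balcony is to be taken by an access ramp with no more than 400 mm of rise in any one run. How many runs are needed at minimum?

669 / 400 = 1.673 → round up to 2 ramp runs.

2 runs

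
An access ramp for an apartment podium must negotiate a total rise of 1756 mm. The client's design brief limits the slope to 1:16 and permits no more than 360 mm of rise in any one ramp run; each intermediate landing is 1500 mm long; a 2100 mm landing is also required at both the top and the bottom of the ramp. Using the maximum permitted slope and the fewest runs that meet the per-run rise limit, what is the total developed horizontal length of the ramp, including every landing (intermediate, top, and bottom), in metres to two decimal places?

38.30 m

1756 / 360 = 4.878 → round up to 5 ramp runs. That means 4 intermediate landings.
Horizontal run for 1756 mm of rise at 1:16 is 1756 × 16 = 28096 mm.
Intermediate landings: 4 × 1500 = 6000 mm.
Top and bottom landings: 2 × 2100 = 4200 mm.
Total = 28096 + 6000 + 4200 = 38296 mm.
= 38.30 m.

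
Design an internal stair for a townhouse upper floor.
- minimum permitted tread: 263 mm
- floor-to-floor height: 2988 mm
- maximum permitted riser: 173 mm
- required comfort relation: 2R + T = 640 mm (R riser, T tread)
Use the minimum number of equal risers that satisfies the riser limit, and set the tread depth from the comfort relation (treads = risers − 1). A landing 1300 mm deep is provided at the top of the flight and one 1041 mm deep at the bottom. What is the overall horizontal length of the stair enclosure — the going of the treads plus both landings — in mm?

7577 mm

At most 173 each: 2988/173 = 17.27, giving 18 risers.
Each riser is 2988/18 = 166 mm (≤ 173 mm).
T = 640 − 2·166 = 308 mm, which satisfies the 263 mm minimum.
Treads = 18 − 1 = 17; going = 17 × 308 = 5236 mm.
Enclosure = 5236 + 1300 + 1041 = 7577 mm.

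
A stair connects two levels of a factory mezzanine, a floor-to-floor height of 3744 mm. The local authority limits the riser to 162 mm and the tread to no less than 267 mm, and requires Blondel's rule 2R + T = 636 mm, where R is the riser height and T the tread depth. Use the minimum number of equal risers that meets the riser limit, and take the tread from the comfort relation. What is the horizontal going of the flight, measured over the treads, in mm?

7452 mm

⌈3744/162⌉ = 24 risers.
Each riser is 3744/24 = 156 mm (≤ 162 mm).
Tread T = 636 − 2 × 156 = 324 mm (≥ 267 mm).
Going = (24 − 1) × 324 = 7452 mm.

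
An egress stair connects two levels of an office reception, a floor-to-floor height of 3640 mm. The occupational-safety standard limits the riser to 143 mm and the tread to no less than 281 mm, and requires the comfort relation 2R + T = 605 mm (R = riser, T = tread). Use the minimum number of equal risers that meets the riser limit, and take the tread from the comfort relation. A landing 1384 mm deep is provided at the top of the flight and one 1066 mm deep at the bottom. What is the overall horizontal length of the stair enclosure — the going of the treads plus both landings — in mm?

10575 mm

⌈3640/143⌉ = 26 risers.
Each riser is 3640/26 = 140 mm (≤ 143 mm).
Tread T = 605 − 2 × 140 = 325 mm (≥ 281 mm).
Going = (26 − 1) × 325 = 8125 mm.
Enclosure = 8125 + 1384 + 1066 = 10575 mm.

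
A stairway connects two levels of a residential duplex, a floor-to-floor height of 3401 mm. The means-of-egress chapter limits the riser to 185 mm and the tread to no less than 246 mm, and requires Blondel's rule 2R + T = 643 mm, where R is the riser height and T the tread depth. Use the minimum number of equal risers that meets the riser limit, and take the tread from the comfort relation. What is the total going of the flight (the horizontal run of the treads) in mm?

5130 mm

⌈3401/185⌉ = 19 risers.
R = 3401 ÷ 19 = 179 mm.
From 2R + T = 643: T = 643 − 358 = 285 mm.
Going = (19 − 1) × 285 = 5130 mm.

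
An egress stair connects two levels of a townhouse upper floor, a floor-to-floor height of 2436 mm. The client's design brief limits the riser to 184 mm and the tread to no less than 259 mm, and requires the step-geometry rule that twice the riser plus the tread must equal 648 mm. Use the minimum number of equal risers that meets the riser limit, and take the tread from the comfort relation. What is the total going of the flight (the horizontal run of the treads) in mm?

⌈2436/184⌉ = 14 risers.
R = 2436 ÷ 14 = 174 mm.
Tread T = 648 − 2 × 174 = 300 mm (≥ 259 mm).
14 risers give 13 treads; going = 13 × 300 = 3900 mm.

3900 mm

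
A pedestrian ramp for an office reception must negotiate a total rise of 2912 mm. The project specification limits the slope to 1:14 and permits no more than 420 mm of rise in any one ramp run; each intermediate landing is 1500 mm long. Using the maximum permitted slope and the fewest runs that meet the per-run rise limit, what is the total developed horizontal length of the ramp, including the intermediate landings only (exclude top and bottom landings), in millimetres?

49768 mm

⌈2912/420⌉ = 7 ramp runs. That means 6 intermediate landings.
Horizontal run for 2912 mm of rise at 1:14 is 2912 × 14 = 40768 mm.
Intermediate landings: 6 × 1500 = 9000 mm.
Developed length = 40768 + 9000 = 49768 mm.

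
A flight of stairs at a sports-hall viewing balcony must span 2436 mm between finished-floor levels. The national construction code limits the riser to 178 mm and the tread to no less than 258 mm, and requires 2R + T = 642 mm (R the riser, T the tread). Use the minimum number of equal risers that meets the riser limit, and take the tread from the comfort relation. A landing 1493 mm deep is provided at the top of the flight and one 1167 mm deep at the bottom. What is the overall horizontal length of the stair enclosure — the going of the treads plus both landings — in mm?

6482 mm

At most 178 each: 2436/178 = 13.69, giving 14 risers.
R = 2436 ÷ 14 = 174 mm.
T = 642 − 2·174 = 294 mm, which satisfies the 258 mm minimum.
Treads = 14 − 1 = 13; going = 13 × 294 = 3822 mm.
Enclosure = 3822 + 1493 + 1167 = 6482 mm.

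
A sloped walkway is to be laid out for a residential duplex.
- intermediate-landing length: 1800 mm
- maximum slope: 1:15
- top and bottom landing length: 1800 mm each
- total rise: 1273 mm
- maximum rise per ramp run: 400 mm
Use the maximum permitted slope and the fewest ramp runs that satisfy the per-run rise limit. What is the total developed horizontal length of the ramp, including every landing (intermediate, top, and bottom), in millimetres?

⌈1273/400⌉ = 4 ramp runs. That means 3 intermediate landings.
Ramp run (horizontal) at 1:15: 1273 × 15 = 19095 mm.
3 intermediate landings contribute 3 × 1800 = 5400 mm.
Top and bottom landings: 2 × 1800 = 3600 mm.
Total = 19095 + 5400 + 3600 = 28095 mm.

28095 mm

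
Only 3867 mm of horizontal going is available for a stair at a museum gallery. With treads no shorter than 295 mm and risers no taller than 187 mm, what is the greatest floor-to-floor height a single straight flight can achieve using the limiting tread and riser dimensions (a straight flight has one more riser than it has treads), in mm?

2618 mm

Treads that fit: ⌊3867 / 295⌋ = 13.
Risers = treads + 1 = 14.
Maximum height = 14 × 187 = 2618 mm.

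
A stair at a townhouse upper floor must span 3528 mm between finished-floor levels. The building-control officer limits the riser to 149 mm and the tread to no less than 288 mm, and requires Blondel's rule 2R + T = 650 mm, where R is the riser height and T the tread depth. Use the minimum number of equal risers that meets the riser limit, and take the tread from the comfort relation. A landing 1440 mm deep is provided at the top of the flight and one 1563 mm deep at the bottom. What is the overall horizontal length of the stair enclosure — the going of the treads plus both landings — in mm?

11191 mm

At most 149 each: 3528/149 = 23.68, giving 24 risers.
R = 3528 ÷ 24 = 147 mm.
Tread T = 650 − 2 × 147 = 356 mm (≥ 288 mm).
Going = (24 − 1) × 356 = 8188 mm.
Enclosure = 8188 + 1440 + 1563 = 11191 mm.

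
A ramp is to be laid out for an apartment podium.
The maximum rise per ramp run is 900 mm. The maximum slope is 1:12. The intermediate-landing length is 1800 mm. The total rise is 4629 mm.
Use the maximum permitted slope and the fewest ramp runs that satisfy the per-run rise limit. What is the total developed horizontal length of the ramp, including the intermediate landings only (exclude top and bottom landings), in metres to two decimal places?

64.55 m

⌈4629/900⌉ = 6 ramp runs. That means 5 intermediate landings.
Ramp run (horizontal) at 1:12: 4629 × 12 = 55548 mm.
Intermediate landings: 5 × 1800 = 9000 mm.
Total developed length = 55548 + 9000 = 64548 mm.
= 64.55 m.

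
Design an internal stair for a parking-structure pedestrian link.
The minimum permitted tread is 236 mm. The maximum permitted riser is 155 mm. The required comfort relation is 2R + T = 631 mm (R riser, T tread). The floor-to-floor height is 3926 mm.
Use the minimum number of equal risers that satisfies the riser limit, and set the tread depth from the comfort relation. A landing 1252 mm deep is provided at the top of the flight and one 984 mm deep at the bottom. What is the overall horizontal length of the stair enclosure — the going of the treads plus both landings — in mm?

At most 155 each: 3926/155 = 25.33, giving 26 risers.
R = 3926 ÷ 26 = 151 mm.
From 2R + T = 631: T = 631 − 302 = 329 mm.
Treads = 26 − 1 = 25; going = 25 × 329 = 8225 mm.
Add landings: 8225 + 1252 + 984 = 10461 mm.

10461 mm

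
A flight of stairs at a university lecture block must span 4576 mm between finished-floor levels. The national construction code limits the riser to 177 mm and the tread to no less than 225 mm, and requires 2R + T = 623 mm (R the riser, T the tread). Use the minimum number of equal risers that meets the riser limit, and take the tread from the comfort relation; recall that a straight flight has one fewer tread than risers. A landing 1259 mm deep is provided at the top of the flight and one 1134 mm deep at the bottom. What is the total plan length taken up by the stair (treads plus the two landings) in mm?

9168 mm

4576 / 177 = 25.85, so 26 risers are needed.
Riser R = 4576 / 26 = 176 mm, within the 177 mm limit.
T = 623 − 2·176 = 271 mm, which satisfies the 225 mm minimum.
Going = (26 − 1) × 271 = 6775 mm.
Enclosure = 6775 + 1259 + 1134 = 9168 mm.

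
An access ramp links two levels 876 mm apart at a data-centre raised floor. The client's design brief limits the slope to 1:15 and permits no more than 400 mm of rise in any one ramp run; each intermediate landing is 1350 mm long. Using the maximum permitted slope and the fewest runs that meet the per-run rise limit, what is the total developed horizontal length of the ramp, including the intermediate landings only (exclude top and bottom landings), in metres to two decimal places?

⌈876/400⌉ = 3 ramp runs. That means 2 intermediate landings.
Ramp run (horizontal) at 1:15: 876 × 15 = 13140 mm.
2 intermediate landings contribute 2 × 1350 = 2700 mm.
Developed length = 13140 + 2700 = 15840 mm.
= 15.84 m.

15.84 m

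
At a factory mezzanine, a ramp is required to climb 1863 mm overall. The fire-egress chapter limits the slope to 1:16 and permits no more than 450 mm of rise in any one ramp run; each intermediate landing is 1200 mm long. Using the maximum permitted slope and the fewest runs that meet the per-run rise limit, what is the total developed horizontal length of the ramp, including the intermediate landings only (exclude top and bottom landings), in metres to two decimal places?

⌈1863/450⌉ = 5 ramp runs. That means 4 intermediate landings.
Horizontal run for 1863 mm of rise at 1:16 is 1863 × 16 = 29808 mm.
Intermediate landings: 4 × 1200 = 4800 mm.
Total developed length = 29808 + 4800 = 34608 mm.
= 34.61 m.

34.61 m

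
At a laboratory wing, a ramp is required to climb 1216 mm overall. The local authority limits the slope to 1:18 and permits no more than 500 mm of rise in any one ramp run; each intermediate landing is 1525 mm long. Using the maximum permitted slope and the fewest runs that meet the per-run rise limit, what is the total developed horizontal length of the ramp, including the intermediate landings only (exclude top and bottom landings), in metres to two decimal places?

24.94 m

1216 / 500 = 2.43, so 3 ramp runs are needed. That means 2 intermediate landings.
Horizontal run for 1216 mm of rise at 1:18 is 1216 × 18 = 21888 mm.
2 intermediate landings contribute 2 × 1525 = 3050 mm.
Total developed length = 21888 + 3050 = 24938 mm.
= 24.94 m.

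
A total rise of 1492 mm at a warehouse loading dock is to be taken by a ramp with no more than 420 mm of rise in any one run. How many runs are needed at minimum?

4 runs

⌈1492/420⌉ = 4 ramp runs.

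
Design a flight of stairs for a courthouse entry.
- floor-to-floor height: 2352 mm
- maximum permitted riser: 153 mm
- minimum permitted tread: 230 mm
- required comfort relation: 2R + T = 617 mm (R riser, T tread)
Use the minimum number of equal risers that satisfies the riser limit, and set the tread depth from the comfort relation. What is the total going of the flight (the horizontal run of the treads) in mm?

At most 153 each: 2352/153 = 15.37, giving 16 risers.
Each riser is 2352/16 = 147 mm (≤ 153 mm).
From 2R + T = 617: T = 617 − 294 = 323 mm.
Going = (16 − 1) × 323 = 4845 mm.

4845 mm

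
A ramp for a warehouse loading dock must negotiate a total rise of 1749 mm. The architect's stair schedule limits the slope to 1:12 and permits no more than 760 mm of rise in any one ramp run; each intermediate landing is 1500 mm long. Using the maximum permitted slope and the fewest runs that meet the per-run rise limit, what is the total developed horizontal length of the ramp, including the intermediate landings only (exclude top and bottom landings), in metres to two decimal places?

1749 / 760 = 2.30, so 3 ramp runs are needed. That means 2 intermediate landings.
Ramp run (horizontal) at 1:12: 1749 × 12 = 20988 mm.
Intermediate landings: 2 × 1500 = 3000 mm.
Developed length = 20988 + 3000 = 23988 mm.
= 23.99 m.

23.99 m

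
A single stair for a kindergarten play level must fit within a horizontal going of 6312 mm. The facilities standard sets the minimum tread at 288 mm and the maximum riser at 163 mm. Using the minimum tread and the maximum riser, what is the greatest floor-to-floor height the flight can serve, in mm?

3586 mm

6312 / 288 = 21.92, so 21 treads fit.
Risers = treads + 1 = 22.
Maximum height = 22 × 163 = 3586 mm.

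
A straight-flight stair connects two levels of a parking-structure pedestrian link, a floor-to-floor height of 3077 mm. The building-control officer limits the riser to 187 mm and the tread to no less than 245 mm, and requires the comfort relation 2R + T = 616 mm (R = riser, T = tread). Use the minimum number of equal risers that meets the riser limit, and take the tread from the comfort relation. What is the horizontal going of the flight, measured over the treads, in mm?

⌈3077/187⌉ = 17 risers.
Riser R = 3077 / 17 = 181 mm, within the 187 mm limit.
Tread T = 616 − 2 × 181 = 254 mm (≥ 245 mm).
17 risers give 16 treads; going = 16 × 254 = 4064 mm.

4064 mm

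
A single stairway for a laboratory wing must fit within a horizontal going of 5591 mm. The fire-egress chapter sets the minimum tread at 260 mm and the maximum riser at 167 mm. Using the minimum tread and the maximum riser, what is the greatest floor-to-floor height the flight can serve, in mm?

3674 mm

Treads that fit: ⌊5591 / 260⌋ = 21.
Risers = treads + 1 = 22.
Maximum height = 22 × 167 = 3674 mm.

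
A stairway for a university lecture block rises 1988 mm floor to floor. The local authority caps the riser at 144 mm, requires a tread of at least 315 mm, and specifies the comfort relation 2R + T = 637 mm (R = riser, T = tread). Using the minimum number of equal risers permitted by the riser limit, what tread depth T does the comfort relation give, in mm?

⌈1988/144⌉ = 14 risers.
Riser R = 1988 / 14 = 142 mm, within the 144 mm limit.
Tread T = 637 − 2 × 142 = 353 mm (≥ 315 mm).

353 mm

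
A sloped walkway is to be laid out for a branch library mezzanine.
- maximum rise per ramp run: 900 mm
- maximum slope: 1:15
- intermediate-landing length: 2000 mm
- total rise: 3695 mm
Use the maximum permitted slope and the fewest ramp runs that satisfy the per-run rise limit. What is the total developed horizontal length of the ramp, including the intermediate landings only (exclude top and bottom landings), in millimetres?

63425 mm

3695 / 900 = 4.11, so 5 ramp runs are needed. That means 4 intermediate landings.
Horizontal run for 3695 mm of rise at 1:15 is 3695 × 15 = 55425 mm.
Intermediate landings: 4 × 2000 = 8000 mm.
Developed length = 55425 + 8000 = 63425 mm.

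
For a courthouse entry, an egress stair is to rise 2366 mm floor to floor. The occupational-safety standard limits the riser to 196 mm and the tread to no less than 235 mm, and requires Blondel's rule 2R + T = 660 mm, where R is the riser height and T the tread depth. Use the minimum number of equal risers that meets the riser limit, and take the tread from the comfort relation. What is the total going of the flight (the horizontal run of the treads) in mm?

At most 196 each: 2366/196 = 12.07, giving 13 risers.
Each riser is 2366/13 = 182 mm (≤ 196 mm).
T = 660 − 2·182 = 296 mm, which satisfies the 235 mm minimum.
Going = (13 − 1) × 296 = 3552 mm.

3552 mm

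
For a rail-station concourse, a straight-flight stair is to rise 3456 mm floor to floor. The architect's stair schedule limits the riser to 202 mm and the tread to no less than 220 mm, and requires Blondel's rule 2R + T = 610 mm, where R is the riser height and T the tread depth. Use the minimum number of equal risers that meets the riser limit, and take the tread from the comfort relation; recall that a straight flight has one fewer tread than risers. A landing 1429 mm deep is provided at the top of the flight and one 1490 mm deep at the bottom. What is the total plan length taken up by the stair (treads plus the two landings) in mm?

3456 / 202 = 17.109 → round up to 18 risers.
R = 3456 ÷ 18 = 192 mm.
T = 610 − 2·192 = 226 mm, which satisfies the 220 mm minimum.
Treads = 18 − 1 = 17; going = 17 × 226 = 3842 mm.
Enclosure = 3842 + 1429 + 1490 = 6761 mm.

6761 mm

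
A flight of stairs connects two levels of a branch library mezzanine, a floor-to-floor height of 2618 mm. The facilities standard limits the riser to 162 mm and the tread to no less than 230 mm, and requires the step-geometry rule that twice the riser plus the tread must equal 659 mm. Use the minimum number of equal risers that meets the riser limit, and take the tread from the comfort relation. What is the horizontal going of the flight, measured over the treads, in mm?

At most 162 each: 2618/162 = 16.16, giving 17 risers.
Riser R = 2618 / 17 = 154 mm, within the 162 mm limit.
T = 659 − 2·154 = 351 mm, which satisfies the 230 mm minimum.
17 risers give 16 treads; going = 16 × 351 = 5616 mm.

5616 mm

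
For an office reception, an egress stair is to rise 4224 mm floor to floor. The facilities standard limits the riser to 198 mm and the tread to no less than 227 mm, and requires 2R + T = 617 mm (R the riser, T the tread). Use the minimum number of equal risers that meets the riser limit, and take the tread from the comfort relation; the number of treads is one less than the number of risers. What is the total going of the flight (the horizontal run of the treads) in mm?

4893 mm

4224 / 198 = 21.333 → round up to 22 risers.
Each riser is 4224/22 = 192 mm (≤ 198 mm).
Tread T = 617 − 2 × 192 = 233 mm (≥ 227 mm).
22 risers give 21 treads; going = 21 × 233 = 4893 mm.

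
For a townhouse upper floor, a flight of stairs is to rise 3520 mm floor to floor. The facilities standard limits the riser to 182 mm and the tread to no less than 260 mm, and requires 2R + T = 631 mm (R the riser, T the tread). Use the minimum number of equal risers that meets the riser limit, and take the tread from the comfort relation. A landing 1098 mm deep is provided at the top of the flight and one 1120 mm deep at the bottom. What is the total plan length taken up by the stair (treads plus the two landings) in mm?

3520 / 182 = 19.34, so 20 risers are needed.
Riser R = 3520 / 20 = 176 mm, within the 182 mm limit.
From 2R + T = 631: T = 631 − 352 = 279 mm.
Treads = 20 − 1 = 19; going = 19 × 279 = 5301 mm.
Add landings: 5301 + 1098 + 1120 = 7519 mm.

7519 mm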